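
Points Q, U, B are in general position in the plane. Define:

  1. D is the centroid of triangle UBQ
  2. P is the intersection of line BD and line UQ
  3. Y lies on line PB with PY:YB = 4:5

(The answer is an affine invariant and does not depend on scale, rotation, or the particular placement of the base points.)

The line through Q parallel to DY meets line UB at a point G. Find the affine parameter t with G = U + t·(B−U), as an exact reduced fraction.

t = 2

Set Q = (0, 0), U = (1, 0), B = (0, 1); any affine frame gives the same invariant.
1. D is the centroid of triangle UBQ ⇒ D = (1/3, 1/3)
2. P is the intersection of line BD and line UQ ⇒ P = (1/2, 0)
3. Y lies on line PB with PY:YB = 4:5 ⇒ Y = (5/18, 4/9)
through Q parallel to DY: direction (-1/18, 1/9); meets UB at G = (-1, 2)
G = U + t·(B−U) with t = 2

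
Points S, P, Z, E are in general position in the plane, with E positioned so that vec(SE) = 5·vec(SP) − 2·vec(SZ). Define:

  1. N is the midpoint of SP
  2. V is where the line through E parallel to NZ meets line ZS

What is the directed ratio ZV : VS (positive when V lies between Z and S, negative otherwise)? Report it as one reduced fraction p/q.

Work in coordinates with S = (0, 0), P = (1, 0), Z = (0, 1), E = (5, -2).
1. N is the midpoint of SP ⇒ N = (1/2, 0)
2. V is where the line through E parallel to NZ meets line ZS ⇒ V = (0, 8)
V = Z + t·(S−Z) with t = -7, so ZV:VS = t:(1−t) = -7:8

ZV:VS = -7/8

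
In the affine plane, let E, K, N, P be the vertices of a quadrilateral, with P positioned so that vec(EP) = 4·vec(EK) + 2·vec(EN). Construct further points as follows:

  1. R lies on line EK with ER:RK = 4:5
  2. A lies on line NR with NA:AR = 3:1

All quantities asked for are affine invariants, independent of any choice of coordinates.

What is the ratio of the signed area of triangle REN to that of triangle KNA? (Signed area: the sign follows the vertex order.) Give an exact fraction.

[REN]:[KNA] = -16/15

Assign E = (0, 0), K = (1, 0), N = (0, 1), P = (4, 2) — the answer is frame-independent, so this choice is without loss of generality.
1. R lies on line EK with ER:RK = 4:5 ⇒ R = (4/9, 0)
2. A lies on line NR with NA:AR = 3:1 ⇒ A = (1/3, 1/4)
2·[REN] = -4/9, 2·[KNA] = 5/12
[REN]:[KNA] = -4/9:5/12 = -16/15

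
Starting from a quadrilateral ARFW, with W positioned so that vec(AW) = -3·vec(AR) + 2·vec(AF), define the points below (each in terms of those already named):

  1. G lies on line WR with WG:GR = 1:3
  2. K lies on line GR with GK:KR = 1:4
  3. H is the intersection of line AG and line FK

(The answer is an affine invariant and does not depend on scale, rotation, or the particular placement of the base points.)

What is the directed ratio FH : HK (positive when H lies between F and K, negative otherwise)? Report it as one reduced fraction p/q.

Work in coordinates with A = (0, 0), R = (1, 0), F = (0, 1), W = (-3, 2).
1. G lies on line WR with WG:GR = 1:3 ⇒ G = (-2, 3/2)
2. K lies on line GR with GK:KR = 1:4 ⇒ K = (-7/5, 6/5)
3. H is the intersection of line AG and line FK ⇒ H = (-28/17, 21/17)
H = F + t·(K−F) with t = 20/17, so FH:HK = t:(1−t) = 20/17:-3/17

FH:HK = -20/3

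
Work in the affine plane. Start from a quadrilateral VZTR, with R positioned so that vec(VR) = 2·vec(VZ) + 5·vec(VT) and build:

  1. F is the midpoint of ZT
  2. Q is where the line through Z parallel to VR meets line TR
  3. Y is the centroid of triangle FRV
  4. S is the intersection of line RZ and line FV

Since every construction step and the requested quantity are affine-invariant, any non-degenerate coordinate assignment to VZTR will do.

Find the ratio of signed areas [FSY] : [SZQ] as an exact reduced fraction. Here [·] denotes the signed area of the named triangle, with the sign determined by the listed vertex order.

[FSY]:[SZQ] = 1/5

Assign V = (0, 0), Z = (1, 0), T = (0, 1), R = (2, 5) — the answer is frame-independent, so this choice is without loss of generality.
1. F is the midpoint of ZT ⇒ F = (1/2, 1/2)
2. Q is where the line through Z parallel to VR meets line TR ⇒ Q = (7, 15)
3. Y is the centroid of triangle FRV ⇒ Y = (5/6, 11/6)
4. S is the intersection of line RZ and line FV ⇒ S = (5/4, 5/4)
2·[FSY] = 3/4, 2·[SZQ] = 15/4
[FSY]:[SZQ] = 3/4:15/4 = 1/5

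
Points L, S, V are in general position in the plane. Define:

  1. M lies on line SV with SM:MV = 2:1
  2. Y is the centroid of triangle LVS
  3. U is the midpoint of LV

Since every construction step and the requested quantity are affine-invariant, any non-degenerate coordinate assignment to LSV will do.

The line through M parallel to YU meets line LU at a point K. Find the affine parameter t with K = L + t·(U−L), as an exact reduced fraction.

Assign L = (0, 0), S = (1, 0), V = (0, 1) — the answer is frame-independent, so this choice is without loss of generality.
1. M lies on line SV with SM:MV = 2:1 ⇒ M = (1/3, 2/3)
2. Y is the centroid of triangle LVS ⇒ Y = (1/3, 1/3)
3. U is the midpoint of LV ⇒ U = (0, 1/2)
through M parallel to YU: direction (-1/3, 1/6); meets LU at K = (0, 5/6)
K = L + t·(U−L) with t = 5/3

t = 5/3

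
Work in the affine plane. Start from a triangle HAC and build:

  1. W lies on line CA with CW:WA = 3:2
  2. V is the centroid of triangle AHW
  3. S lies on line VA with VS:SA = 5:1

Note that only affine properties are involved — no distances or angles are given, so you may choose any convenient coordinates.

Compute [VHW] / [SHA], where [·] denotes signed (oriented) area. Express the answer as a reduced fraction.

[VHW]:[SHA] = -6

Choose coordinates H = (0, 0), A = (1, 0), C = (0, 1).
1. W lies on line CA with CW:WA = 3:2 ⇒ W = (3/5, 2/5)
2. V is the centroid of triangle AHW ⇒ V = (8/15, 2/15)
3. S lies on line VA with VS:SA = 5:1 ⇒ S = (83/90, 1/45)
2·[VHW] = -2/15, 2·[SHA] = 1/45
[VHW]:[SHA] = -2/15:1/45 = -6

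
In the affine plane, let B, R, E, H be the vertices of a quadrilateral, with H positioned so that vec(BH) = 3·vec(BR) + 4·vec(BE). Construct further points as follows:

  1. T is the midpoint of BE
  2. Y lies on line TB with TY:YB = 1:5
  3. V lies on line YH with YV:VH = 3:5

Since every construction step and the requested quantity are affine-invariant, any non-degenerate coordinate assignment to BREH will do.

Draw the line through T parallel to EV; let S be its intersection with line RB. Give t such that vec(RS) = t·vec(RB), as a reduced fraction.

t = 127/73

Set B = (0, 0), R = (1, 0), E = (0, 1), H = (3, 4); any affine frame gives the same invariant.
1. T is the midpoint of BE ⇒ T = (0, 1/2)
2. Y lies on line TB with TY:YB = 1:5 ⇒ Y = (0, 5/12)
3. V lies on line YH with YV:VH = 3:5 ⇒ V = (9/8, 169/96)
through T parallel to EV: direction (9/8, 73/96); meets RB at S = (-54/73, 0)
S = R + t·(B−R) with t = 127/73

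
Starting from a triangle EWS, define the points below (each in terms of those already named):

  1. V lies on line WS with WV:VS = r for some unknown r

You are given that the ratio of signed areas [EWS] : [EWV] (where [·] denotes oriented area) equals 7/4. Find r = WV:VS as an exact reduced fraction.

Work in coordinates with E = (0, 0), W = (1, 0), S = (0, 1).
1. With WV:VS = r, write λ = r/(r+1) so V = W + λ·(S−W); V is affine-linear in λ
Every point depending on V is an affine combination of V and λ-independent points, so each such coordinate is linear in λ; the λ² term in each signed area is a multiple of (S−W)×(S−W) = 0, so 2·[EWS] and 2·[EWV] are each linear in λ. Evaluating at λ=0 and λ=1:
  2·[EWS] = 1,   2·[EWV] = λ
So [EWS]:[EWV] = (1) / (λ). Setting this equal to 7/4:
  1 = 7/4·(λ)  ⇒  λ = 4/7
Then r = λ/(1−λ) = (4/7)/(3/7) = 4/3. Check: with r = 4/3, V = (3/7, 4/7) and [EWS]:[EWV] = 7/4 as required.

r = 4/3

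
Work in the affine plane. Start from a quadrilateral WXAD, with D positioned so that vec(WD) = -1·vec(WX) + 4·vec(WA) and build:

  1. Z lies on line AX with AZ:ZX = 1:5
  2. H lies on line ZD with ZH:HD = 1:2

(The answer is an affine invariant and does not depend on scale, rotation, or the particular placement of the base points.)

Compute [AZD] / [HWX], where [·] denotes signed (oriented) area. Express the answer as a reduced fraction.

Work in coordinates with W = (0, 0), X = (1, 0), A = (0, 1), D = (-1, 4).
1. Z lies on line AX with AZ:ZX = 1:5 ⇒ Z = (1/6, 5/6)
2. H lies on line ZD with ZH:HD = 1:2 ⇒ H = (-2/9, 17/9)
2·[AZD] = 1/3, 2·[HWX] = 17/9
[AZD]:[HWX] = 1/3:17/9 = 3/17

[AZD]:[HWX] = 3/17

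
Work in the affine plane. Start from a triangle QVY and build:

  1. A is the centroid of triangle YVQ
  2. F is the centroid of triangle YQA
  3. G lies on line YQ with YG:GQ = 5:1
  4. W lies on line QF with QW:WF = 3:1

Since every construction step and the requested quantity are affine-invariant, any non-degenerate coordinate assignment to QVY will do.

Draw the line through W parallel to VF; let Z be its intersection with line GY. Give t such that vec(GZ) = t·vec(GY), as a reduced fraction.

Choose coordinates Q = (0, 0), V = (1, 0), Y = (0, 1).
1. A is the centroid of triangle YVQ ⇒ A = (1/3, 1/3)
2. F is the centroid of triangle YQA ⇒ F = (1/9, 4/9)
3. G lies on line YQ with YG:GQ = 5:1 ⇒ G = (0, 1/6)
4. W lies on line QF with QW:WF = 3:1 ⇒ W = (1/12, 1/3)
through W parallel to VF: direction (-8/9, 4/9); meets GY at Z = (0, 3/8)
Z = G + t·(Y−G) with t = 1/4

t = 1/4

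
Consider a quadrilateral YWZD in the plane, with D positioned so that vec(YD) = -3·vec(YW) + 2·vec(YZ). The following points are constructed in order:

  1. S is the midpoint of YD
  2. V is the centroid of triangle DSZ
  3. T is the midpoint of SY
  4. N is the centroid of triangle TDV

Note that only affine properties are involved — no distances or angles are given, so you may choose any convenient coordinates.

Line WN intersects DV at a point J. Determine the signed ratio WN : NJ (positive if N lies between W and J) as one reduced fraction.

WN:NJ = 1/3

Assign Y = (0, 0), W = (1, 0), Z = (0, 1), D = (-3, 2) — the answer is frame-independent, so this choice is without loss of generality.
1. S is the midpoint of YD ⇒ S = (-3/2, 1)
2. V is the centroid of triangle DSZ ⇒ V = (-3/2, 4/3)
3. T is the midpoint of SY ⇒ T = (-3/4, 1/2)
4. N is the centroid of triangle TDV ⇒ N = (-7/4, 23/18)
line WN meets DV at J = (-10, 46/9)
N = W + t·(J−W) with t = 1/4, so WN:NJ = 1/4:3/4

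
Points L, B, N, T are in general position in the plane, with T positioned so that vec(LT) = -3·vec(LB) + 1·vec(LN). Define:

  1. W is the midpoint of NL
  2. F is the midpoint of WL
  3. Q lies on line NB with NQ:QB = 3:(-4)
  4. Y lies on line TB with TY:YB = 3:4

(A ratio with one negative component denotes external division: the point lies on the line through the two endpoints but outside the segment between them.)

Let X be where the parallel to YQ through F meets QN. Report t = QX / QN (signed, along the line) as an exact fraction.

Assign L = (0, 0), B = (1, 0), N = (0, 1), T = (-3, 1) — the answer is frame-independent, so this choice is without loss of generality.
1. W is the midpoint of NL ⇒ W = (0, 1/2)
2. F is the midpoint of WL ⇒ F = (0, 1/4)
3. Q lies on line NB with NQ:QB = 3:(-4) ⇒ Q = (-3, 4)
4. Y lies on line TB with TY:YB = 3:4 ⇒ Y = (-9/7, 4/7)
through F parallel to YQ: direction (-12/7, 24/7); meets QN at X = (-3/4, 7/4)
X = Q + t·(N−Q) with t = 3/4

t = 3/4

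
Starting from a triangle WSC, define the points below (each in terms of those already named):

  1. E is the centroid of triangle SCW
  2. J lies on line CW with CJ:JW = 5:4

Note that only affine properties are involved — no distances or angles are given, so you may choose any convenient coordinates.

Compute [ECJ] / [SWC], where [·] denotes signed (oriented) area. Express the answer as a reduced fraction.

Choose coordinates W = (0, 0), S = (1, 0), C = (0, 1).
1. E is the centroid of triangle SCW ⇒ E = (1/3, 1/3)
2. J lies on line CW with CJ:JW = 5:4 ⇒ J = (0, 4/9)
2·[ECJ] = 5/27, 2·[SWC] = -1
[ECJ]:[SWC] = 5/27:-1 = -5/27

[ECJ]:[SWC] = -5/27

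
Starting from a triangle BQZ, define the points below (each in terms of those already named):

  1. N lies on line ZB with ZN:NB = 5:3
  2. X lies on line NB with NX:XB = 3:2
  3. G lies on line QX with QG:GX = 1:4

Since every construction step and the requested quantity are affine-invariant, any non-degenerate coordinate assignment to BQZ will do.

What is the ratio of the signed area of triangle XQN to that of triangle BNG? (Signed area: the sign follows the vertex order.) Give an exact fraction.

[XQN]:[BNG] = -3/4

Work in coordinates with B = (0, 0), Q = (1, 0), Z = (0, 1).
1. N lies on line ZB with ZN:NB = 5:3 ⇒ N = (0, 3/8)
2. X lies on line NB with NX:XB = 3:2 ⇒ X = (0, 3/20)
3. G lies on line QX with QG:GX = 1:4 ⇒ G = (4/5, 3/100)
2·[XQN] = 9/40, 2·[BNG] = -3/10
[XQN]:[BNG] = 9/40:-3/10 = -3/4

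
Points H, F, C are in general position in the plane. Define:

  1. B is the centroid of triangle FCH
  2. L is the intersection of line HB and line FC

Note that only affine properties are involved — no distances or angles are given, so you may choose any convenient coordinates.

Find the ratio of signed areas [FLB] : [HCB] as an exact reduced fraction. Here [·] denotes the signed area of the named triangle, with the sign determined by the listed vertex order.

[FLB]:[HCB] = -1/2

Assign H = (0, 0), F = (1, 0), C = (0, 1) — the answer is frame-independent, so this choice is without loss of generality.
1. B is the centroid of triangle FCH ⇒ B = (1/3, 1/3)
2. L is the intersection of line HB and line FC ⇒ L = (1/2, 1/2)
2·[FLB] = 1/6, 2·[HCB] = -1/3
[FLB]:[HCB] = 1/6:-1/3 = -1/2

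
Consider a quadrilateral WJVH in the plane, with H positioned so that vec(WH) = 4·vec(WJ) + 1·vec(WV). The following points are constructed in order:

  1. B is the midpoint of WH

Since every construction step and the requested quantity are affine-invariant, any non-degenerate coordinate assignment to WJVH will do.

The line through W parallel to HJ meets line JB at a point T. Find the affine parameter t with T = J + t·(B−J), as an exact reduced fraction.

Work in coordinates with W = (0, 0), J = (1, 0), V = (0, 1), H = (4, 1).
1. B is the midpoint of WH ⇒ B = (2, 1/2)
through W parallel to HJ: direction (-3, -1); meets JB at T = (3, 1)
T = J + t·(B−J) with t = 2

t = 2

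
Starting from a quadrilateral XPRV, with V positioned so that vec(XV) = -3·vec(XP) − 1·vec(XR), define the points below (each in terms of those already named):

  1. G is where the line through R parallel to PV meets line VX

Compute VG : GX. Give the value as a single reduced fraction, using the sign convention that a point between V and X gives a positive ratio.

Set X = (0, 0), P = (1, 0), R = (0, 1), V = (-3, -1); any affine frame gives the same invariant.
1. G is where the line through R parallel to PV meets line VX ⇒ G = (12, 4)
G = V + t·(X−V) with t = 5, so VG:GX = t:(1−t) = 5:-4

VG:GX = -5/4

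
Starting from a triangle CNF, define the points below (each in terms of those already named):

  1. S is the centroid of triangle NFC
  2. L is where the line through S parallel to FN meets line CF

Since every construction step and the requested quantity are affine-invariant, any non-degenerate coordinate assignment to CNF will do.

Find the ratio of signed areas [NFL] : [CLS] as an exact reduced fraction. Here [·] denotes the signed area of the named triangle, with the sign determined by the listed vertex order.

[NFL]:[CLS] = -3/2

Choose coordinates C = (0, 0), N = (1, 0), F = (0, 1).
1. S is the centroid of triangle NFC ⇒ S = (1/3, 1/3)
2. L is where the line through S parallel to FN meets line CF ⇒ L = (0, 2/3)
2·[NFL] = 1/3, 2·[CLS] = -2/9
[NFL]:[CLS] = 1/3:-2/9 = -3/2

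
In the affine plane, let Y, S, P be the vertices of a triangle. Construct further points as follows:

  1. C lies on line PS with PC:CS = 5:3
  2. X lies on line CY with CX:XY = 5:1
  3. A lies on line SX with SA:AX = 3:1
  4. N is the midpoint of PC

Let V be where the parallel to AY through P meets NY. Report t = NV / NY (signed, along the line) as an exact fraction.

t = -5/9

Set Y = (0, 0), S = (1, 0), P = (0, 1); any affine frame gives the same invariant.
1. C lies on line PS with PC:CS = 5:3 ⇒ C = (5/8, 3/8)
2. X lies on line CY with CX:XY = 5:1 ⇒ X = (5/48, 1/16)
3. A lies on line SX with SA:AX = 3:1 ⇒ A = (21/64, 3/64)
4. N is the midpoint of PC ⇒ N = (5/16, 11/16)
through P parallel to AY: direction (-21/64, -3/64); meets NY at V = (35/72, 77/72)
V = N + t·(Y−N) with t = -5/9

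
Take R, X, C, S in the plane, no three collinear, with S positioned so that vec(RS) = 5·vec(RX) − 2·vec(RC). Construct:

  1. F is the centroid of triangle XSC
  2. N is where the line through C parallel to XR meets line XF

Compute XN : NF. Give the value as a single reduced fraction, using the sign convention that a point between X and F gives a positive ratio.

XN:NF = -3/4

Set R = (0, 0), X = (1, 0), C = (0, 1), S = (5, -2); any affine frame gives the same invariant.
1. F is the centroid of triangle XSC ⇒ F = (2, -1/3)
2. N is where the line through C parallel to XR meets line XF ⇒ N = (-2, 1)
N = X + t·(F−X) with t = -3, so XN:NF = t:(1−t) = -3:4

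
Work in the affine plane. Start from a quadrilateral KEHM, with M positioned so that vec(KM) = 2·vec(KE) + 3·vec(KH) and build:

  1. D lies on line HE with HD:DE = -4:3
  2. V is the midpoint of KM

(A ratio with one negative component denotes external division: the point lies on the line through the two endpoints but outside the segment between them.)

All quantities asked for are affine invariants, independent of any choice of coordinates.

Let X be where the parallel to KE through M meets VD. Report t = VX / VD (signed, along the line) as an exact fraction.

t = -1/3

Work in coordinates with K = (0, 0), E = (1, 0), H = (0, 1), M = (2, 3).
1. D lies on line HE with HD:DE = -4:3 ⇒ D = (4, -3)
2. V is the midpoint of KM ⇒ V = (1, 3/2)
through M parallel to KE: direction (1, 0); meets VD at X = (0, 3)
X = V + t·(D−V) with t = -1/3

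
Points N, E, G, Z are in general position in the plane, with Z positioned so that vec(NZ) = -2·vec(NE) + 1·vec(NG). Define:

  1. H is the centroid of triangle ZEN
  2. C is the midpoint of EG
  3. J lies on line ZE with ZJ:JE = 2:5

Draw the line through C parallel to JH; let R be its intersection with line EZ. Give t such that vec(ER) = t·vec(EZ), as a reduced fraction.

Set N = (0, 0), E = (1, 0), G = (0, 1), Z = (-2, 1); any affine frame gives the same invariant.
1. H is the centroid of triangle ZEN ⇒ H = (-1/3, 1/3)
2. C is the midpoint of EG ⇒ C = (1/2, 1/2)
3. J lies on line ZE with ZJ:JE = 2:5 ⇒ J = (-8/7, 5/7)
through C parallel to JH: direction (17/21, -8/21); meets EZ at R = (41/14, -9/14)
R = E + t·(Z−E) with t = -9/14

t = -9/14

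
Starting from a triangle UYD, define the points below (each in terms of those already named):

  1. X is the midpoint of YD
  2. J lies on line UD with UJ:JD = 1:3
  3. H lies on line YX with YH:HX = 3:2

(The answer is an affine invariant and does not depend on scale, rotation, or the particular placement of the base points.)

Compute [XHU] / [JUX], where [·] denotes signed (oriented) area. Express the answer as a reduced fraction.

Work in coordinates with U = (0, 0), Y = (1, 0), D = (0, 1).
1. X is the midpoint of YD ⇒ X = (1/2, 1/2)
2. J lies on line UD with UJ:JD = 1:3 ⇒ J = (0, 1/4)
3. H lies on line YX with YH:HX = 3:2 ⇒ H = (7/10, 3/10)
2·[XHU] = -1/5, 2·[JUX] = 1/8
[XHU]:[JUX] = -1/5:1/8 = -8/5

[XHU]:[JUX] = -8/5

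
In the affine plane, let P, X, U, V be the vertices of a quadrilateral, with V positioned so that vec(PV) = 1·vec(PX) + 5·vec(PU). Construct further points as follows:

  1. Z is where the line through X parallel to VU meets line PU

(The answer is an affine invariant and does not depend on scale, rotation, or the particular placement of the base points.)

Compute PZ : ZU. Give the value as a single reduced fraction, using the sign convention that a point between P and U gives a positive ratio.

Choose coordinates P = (0, 0), X = (1, 0), U = (0, 1), V = (1, 5).
1. Z is where the line through X parallel to VU meets line PU ⇒ Z = (0, -4)
Z = P + t·(U−P) with t = -4, so PZ:ZU = t:(1−t) = -4:5

PZ:ZU = -4/5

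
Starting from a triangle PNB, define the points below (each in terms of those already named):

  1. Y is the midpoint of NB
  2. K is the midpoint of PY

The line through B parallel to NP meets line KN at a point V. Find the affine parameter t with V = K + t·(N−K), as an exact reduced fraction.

Choose coordinates P = (0, 0), N = (1, 0), B = (0, 1).
1. Y is the midpoint of NB ⇒ Y = (1/2, 1/2)
2. K is the midpoint of PY ⇒ K = (1/4, 1/4)
through B parallel to NP: direction (-1, 0); meets KN at V = (-2, 1)
V = K + t·(N−K) with t = -3

t = -3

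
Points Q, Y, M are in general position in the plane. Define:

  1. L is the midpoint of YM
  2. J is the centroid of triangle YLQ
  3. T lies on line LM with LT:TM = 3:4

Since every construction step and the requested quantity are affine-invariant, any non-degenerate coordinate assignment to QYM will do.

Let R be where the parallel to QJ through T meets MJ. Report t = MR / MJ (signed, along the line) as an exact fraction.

Choose coordinates Q = (0, 0), Y = (1, 0), M = (0, 1).
1. L is the midpoint of YM ⇒ L = (1/2, 1/2)
2. J is the centroid of triangle YLQ ⇒ J = (1/2, 1/6)
3. T lies on line LM with LT:TM = 3:4 ⇒ T = (2/7, 5/7)
through T parallel to QJ: direction (1/2, 1/6); meets MJ at R = (4/21, 43/63)
R = M + t·(J−M) with t = 8/21

t = 8/21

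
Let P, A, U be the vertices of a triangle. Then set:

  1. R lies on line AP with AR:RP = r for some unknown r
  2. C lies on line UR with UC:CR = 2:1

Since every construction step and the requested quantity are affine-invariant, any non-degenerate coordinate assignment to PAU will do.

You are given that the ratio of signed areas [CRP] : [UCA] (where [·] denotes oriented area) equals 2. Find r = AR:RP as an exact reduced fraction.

r = -1/4

Assign P = (0, 0), A = (1, 0), U = (0, 1) — the answer is frame-independent, so this choice is without loss of generality.
1. With AR:RP = r, write λ = r/(r+1) so R = A + λ·(P−A); R is affine-linear in λ
2. C lies on line UR with UC:CR = 2:1 ⇒ C is an affine combination of earlier points and hence also affine-linear in λ
Every point depending on R is an affine combination of R and λ-independent points, so each such coordinate is linear in λ; the λ² term in each signed area is a multiple of (P−A)×(P−A) = 0, so 2·[CRP] and 2·[UCA] are each linear in λ. Evaluating at λ=0 and λ=1:
  2·[CRP] = 1/3·λ − 1/3,   2·[UCA] = 2/3·λ
So [CRP]:[UCA] = (1/3·λ − 1/3) / (2/3·λ). Setting this equal to 2:
  1/3·λ − 1/3 = 2·(2/3·λ)  ⇒  λ = -1/3
Then r = λ/(1−λ) = (-1/3)/(4/3) = -1/4. Check: with r = -1/4, R = (4/3, 0) and [CRP]:[UCA] = 2 as required.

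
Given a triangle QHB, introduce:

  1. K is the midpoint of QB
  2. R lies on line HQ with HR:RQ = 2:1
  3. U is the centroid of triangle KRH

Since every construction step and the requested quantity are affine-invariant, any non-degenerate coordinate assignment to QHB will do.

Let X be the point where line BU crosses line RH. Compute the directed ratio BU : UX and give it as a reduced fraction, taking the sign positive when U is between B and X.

BU:UX = 5

Choose coordinates Q = (0, 0), H = (1, 0), B = (0, 1).
1. K is the midpoint of QB ⇒ K = (0, 1/2)
2. R lies on line HQ with HR:RQ = 2:1 ⇒ R = (1/3, 0)
3. U is the centroid of triangle KRH ⇒ U = (4/9, 1/6)
line BU meets RH at X = (8/15, 0)
U = B + t·(X−B) with t = 5/6, so BU:UX = 5/6:1/6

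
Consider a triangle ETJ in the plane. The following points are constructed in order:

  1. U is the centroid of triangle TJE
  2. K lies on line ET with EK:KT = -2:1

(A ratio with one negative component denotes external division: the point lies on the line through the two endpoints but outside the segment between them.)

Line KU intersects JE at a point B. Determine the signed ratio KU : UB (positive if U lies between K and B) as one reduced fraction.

Set E = (0, 0), T = (1, 0), J = (0, 1); any affine frame gives the same invariant.
1. U is the centroid of triangle TJE ⇒ U = (1/3, 1/3)
2. K lies on line ET with EK:KT = -2:1 ⇒ K = (2, 0)
line KU meets JE at B = (0, 2/5)
U = K + t·(B−K) with t = 5/6, so KU:UB = 5/6:1/6

KU:UB = 5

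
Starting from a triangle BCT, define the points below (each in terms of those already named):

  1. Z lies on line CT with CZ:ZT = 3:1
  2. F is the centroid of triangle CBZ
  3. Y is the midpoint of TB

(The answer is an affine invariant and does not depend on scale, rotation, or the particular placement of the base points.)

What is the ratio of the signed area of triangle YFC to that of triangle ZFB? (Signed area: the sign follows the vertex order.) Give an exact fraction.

Work in coordinates with B = (0, 0), C = (1, 0), T = (0, 1).
1. Z lies on line CT with CZ:ZT = 3:1 ⇒ Z = (1/4, 3/4)
2. F is the centroid of triangle CBZ ⇒ F = (5/12, 1/4)
3. Y is the midpoint of TB ⇒ Y = (0, 1/2)
2·[YFC] = 1/24, 2·[ZFB] = -1/4
[YFC]:[ZFB] = 1/24:-1/4 = -1/6

[YFC]:[ZFB] = -1/6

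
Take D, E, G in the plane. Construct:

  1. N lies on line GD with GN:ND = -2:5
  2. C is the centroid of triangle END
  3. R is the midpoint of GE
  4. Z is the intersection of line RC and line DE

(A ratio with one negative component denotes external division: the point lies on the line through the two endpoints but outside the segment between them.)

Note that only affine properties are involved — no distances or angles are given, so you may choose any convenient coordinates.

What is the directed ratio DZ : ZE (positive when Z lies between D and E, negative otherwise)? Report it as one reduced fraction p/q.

Choose coordinates D = (0, 0), E = (1, 0), G = (0, 1).
1. N lies on line GD with GN:ND = -2:5 ⇒ N = (0, 5/3)
2. C is the centroid of triangle END ⇒ C = (1/3, 5/9)
3. R is the midpoint of GE ⇒ R = (1/2, 1/2)
4. Z is the intersection of line RC and line DE ⇒ Z = (2, 0)
Z = D + t·(E−D) with t = 2, so DZ:ZE = t:(1−t) = 2:-1

DZ:ZE = -2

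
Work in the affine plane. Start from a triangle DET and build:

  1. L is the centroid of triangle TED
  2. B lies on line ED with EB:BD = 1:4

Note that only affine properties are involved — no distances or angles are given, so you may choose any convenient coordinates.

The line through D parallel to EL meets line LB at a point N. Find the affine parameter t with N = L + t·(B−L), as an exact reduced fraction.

t = 5

Set D = (0, 0), E = (1, 0), T = (0, 1); any affine frame gives the same invariant.
1. L is the centroid of triangle TED ⇒ L = (1/3, 1/3)
2. B lies on line ED with EB:BD = 1:4 ⇒ B = (4/5, 0)
through D parallel to EL: direction (-2/3, 1/3); meets LB at N = (8/3, -4/3)
N = L + t·(B−L) with t = 5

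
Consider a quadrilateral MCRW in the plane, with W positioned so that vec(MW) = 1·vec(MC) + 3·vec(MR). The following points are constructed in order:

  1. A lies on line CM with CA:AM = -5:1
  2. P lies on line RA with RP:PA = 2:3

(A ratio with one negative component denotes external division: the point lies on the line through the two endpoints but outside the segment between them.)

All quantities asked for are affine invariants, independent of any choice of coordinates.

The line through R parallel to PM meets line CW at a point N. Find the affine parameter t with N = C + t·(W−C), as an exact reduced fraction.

t = -5/3

Assign M = (0, 0), C = (1, 0), R = (0, 1), W = (1, 3) — the answer is frame-independent, so this choice is without loss of generality.
1. A lies on line CM with CA:AM = -5:1 ⇒ A = (-1/4, 0)
2. P lies on line RA with RP:PA = 2:3 ⇒ P = (-1/10, 3/5)
through R parallel to PM: direction (1/10, -3/5); meets CW at N = (1, -5)
N = C + t·(W−C) with t = -5/3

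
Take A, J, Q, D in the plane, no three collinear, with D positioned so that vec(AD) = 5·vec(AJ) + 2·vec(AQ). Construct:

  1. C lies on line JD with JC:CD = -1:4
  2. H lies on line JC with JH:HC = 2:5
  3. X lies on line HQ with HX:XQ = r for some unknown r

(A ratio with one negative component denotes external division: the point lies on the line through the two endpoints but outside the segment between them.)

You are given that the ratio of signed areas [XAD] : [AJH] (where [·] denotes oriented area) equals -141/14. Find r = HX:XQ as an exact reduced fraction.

Assign A = (0, 0), J = (1, 0), Q = (0, 1), D = (5, 2) — the answer is frame-independent, so this choice is without loss of generality.
1. C lies on line JD with JC:CD = -1:4 ⇒ C = (-1/3, -2/3)
2. H lies on line JC with JH:HC = 2:5 ⇒ H = (13/21, -4/21)
3. With HX:XQ = r, write λ = r/(r+1) so X = H + λ·(Q−H); X is affine-linear in λ
Every point depending on X is an affine combination of X and λ-independent points, so each such coordinate is linear in λ; the λ² term in each signed area is a multiple of (Q−H)×(Q−H) = 0, so 2·[XAD] and 2·[AJH] are each linear in λ. Evaluating at λ=0 and λ=1:
  2·[XAD] = 151/21·λ − 46/21,   2·[AJH] = -4/21
So [XAD]:[AJH] = (151/21·λ − 46/21) / (-4/21). Setting this equal to -141/14:
  151/21·λ − 46/21 = -141/14·(-4/21)  ⇒  λ = 4/7
Then r = λ/(1−λ) = (4/7)/(3/7) = 4/3. Check: with r = 4/3, X = (13/49, 24/49) and [XAD]:[AJH] = -141/14 as required.

r = 4/3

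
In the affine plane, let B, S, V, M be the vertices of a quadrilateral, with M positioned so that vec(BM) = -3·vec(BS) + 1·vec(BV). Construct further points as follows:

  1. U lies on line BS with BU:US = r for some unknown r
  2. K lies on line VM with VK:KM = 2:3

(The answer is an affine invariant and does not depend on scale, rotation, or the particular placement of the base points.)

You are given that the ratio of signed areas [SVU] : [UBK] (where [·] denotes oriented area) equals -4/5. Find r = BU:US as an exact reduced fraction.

r = 5/4

Set B = (0, 0), S = (1, 0), V = (0, 1), M = (-3, 1); any affine frame gives the same invariant.
1. With BU:US = r, write λ = r/(r+1) so U = B + λ·(S−B); U is affine-linear in λ
2. K lies on line VM with VK:KM = 2:3 ⇒ K = (-6/5, 1)
Every point depending on U is an affine combination of U and λ-independent points, so each such coordinate is linear in λ; the λ² term in each signed area is a multiple of (S−B)×(S−B) = 0, so 2·[SVU] and 2·[UBK] are each linear in λ. Evaluating at λ=0 and λ=1:
  2·[SVU] = −λ + 1,   2·[UBK] = −λ
So [SVU]:[UBK] = (−λ + 1) / (−λ). Setting this equal to -4/5:
  −λ + 1 = -4/5·(−λ)  ⇒  λ = 5/9
Then r = λ/(1−λ) = (5/9)/(4/9) = 5/4. Check: with r = 5/4, U = (5/9, 0) and [SVU]:[UBK] = -4/5 as required.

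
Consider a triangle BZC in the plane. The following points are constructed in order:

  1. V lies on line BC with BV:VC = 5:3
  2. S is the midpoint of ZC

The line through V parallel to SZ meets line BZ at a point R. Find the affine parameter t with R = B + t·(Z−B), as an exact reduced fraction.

Work in coordinates with B = (0, 0), Z = (1, 0), C = (0, 1).
1. V lies on line BC with BV:VC = 5:3 ⇒ V = (0, 5/8)
2. S is the midpoint of ZC ⇒ S = (1/2, 1/2)
through V parallel to SZ: direction (1/2, -1/2); meets BZ at R = (5/8, 0)
R = B + t·(Z−B) with t = 5/8

t = 5/8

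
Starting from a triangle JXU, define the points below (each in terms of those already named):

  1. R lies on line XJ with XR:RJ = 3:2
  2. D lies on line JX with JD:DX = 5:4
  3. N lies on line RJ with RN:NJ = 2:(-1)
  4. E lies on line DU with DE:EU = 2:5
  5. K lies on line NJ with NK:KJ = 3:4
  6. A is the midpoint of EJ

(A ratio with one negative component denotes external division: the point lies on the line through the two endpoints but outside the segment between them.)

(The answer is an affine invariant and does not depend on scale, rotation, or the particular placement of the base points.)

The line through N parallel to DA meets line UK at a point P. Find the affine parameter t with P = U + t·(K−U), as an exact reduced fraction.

t = 203/191

Work in coordinates with J = (0, 0), X = (1, 0), U = (0, 1).
1. R lies on line XJ with XR:RJ = 3:2 ⇒ R = (2/5, 0)
2. D lies on line JX with JD:DX = 5:4 ⇒ D = (5/9, 0)
3. N lies on line RJ with RN:NJ = 2:(-1) ⇒ N = (-2/5, 0)
4. E lies on line DU with DE:EU = 2:5 ⇒ E = (25/63, 2/7)
5. K lies on line NJ with NK:KJ = 3:4 ⇒ K = (-8/35, 0)
6. A is the midpoint of EJ ⇒ A = (25/126, 1/7)
through N parallel to DA: direction (-5/14, 1/7); meets UK at P = (-232/955, -12/191)
P = U + t·(K−U) with t = 203/191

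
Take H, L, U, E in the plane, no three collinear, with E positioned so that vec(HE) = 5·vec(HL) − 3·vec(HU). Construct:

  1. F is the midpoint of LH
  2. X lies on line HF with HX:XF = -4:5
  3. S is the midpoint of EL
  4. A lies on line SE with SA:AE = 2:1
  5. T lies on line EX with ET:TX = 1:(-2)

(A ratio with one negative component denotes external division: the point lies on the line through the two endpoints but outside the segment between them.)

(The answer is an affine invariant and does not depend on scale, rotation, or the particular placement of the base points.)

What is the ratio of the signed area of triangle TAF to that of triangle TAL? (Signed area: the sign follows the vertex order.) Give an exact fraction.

[TAF]:[TAL] = 23/30

Choose coordinates H = (0, 0), L = (1, 0), U = (0, 1), E = (5, -3).
1. F is the midpoint of LH ⇒ F = (1/2, 0)
2. X lies on line HF with HX:XF = -4:5 ⇒ X = (-2, 0)
3. S is the midpoint of EL ⇒ S = (3, -3/2)
4. A lies on line SE with SA:AE = 2:1 ⇒ A = (13/3, -5/2)
5. T lies on line EX with ET:TX = 1:(-2) ⇒ T = (12, -6)
2·[TAF] = -23/4, 2·[TAL] = -15/2
[TAF]:[TAL] = -23/4:-15/2 = 23/30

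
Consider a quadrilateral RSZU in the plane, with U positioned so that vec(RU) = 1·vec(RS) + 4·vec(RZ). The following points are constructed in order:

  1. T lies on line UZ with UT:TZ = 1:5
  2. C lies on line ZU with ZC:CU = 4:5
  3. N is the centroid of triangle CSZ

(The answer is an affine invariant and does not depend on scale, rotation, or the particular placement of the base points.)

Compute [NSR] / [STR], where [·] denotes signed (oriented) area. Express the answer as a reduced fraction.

Set R = (0, 0), S = (1, 0), Z = (0, 1), U = (1, 4); any affine frame gives the same invariant.
1. T lies on line UZ with UT:TZ = 1:5 ⇒ T = (5/6, 7/2)
2. C lies on line ZU with ZC:CU = 4:5 ⇒ C = (4/9, 7/3)
3. N is the centroid of triangle CSZ ⇒ N = (13/27, 10/9)
2·[NSR] = -10/9, 2·[STR] = 7/2
[NSR]:[STR] = -10/9:7/2 = -20/63

[NSR]:[STR] = -20/63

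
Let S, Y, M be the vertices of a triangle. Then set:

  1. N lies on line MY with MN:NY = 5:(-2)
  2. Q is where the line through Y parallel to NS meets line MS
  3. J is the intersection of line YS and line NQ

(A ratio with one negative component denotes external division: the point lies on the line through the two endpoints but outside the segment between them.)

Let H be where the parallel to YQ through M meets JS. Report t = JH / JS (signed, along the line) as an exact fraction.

t = -3

Assign S = (0, 0), Y = (1, 0), M = (0, 1) — the answer is frame-independent, so this choice is without loss of generality.
1. N lies on line MY with MN:NY = 5:(-2) ⇒ N = (5/3, -2/3)
2. Q is where the line through Y parallel to NS meets line MS ⇒ Q = (0, 2/5)
3. J is the intersection of line YS and line NQ ⇒ J = (5/8, 0)
through M parallel to YQ: direction (-1, 2/5); meets JS at H = (5/2, 0)
H = J + t·(S−J) with t = -3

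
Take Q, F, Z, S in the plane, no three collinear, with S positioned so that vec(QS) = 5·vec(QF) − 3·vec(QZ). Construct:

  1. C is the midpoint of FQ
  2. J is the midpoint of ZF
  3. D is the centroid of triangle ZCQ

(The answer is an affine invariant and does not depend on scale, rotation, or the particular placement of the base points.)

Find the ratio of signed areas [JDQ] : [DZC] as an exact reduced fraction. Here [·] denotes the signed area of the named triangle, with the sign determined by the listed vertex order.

[JDQ]:[DZC] = -1/2

Choose coordinates Q = (0, 0), F = (1, 0), Z = (0, 1), S = (5, -3).
1. C is the midpoint of FQ ⇒ C = (1/2, 0)
2. J is the midpoint of ZF ⇒ J = (1/2, 1/2)
3. D is the centroid of triangle ZCQ ⇒ D = (1/6, 1/3)
2·[JDQ] = 1/12, 2·[DZC] = -1/6
[JDQ]:[DZC] = 1/12:-1/6 = -1/2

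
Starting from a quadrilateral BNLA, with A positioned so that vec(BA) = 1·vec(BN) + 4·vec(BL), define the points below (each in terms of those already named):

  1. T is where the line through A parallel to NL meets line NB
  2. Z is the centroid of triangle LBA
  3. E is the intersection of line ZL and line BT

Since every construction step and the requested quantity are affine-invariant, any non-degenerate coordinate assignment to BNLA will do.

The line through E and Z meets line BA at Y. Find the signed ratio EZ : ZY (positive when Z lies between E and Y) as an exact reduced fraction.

EZ:ZY = 5

Choose coordinates B = (0, 0), N = (1, 0), L = (0, 1), A = (1, 4).
1. T is where the line through A parallel to NL meets line NB ⇒ T = (5, 0)
2. Z is the centroid of triangle LBA ⇒ Z = (1/3, 5/3)
3. E is the intersection of line ZL and line BT ⇒ E = (-1/2, 0)
line EZ meets BA at Y = (1/2, 2)
Z = E + t·(Y−E) with t = 5/6, so EZ:ZY = 5/6:1/6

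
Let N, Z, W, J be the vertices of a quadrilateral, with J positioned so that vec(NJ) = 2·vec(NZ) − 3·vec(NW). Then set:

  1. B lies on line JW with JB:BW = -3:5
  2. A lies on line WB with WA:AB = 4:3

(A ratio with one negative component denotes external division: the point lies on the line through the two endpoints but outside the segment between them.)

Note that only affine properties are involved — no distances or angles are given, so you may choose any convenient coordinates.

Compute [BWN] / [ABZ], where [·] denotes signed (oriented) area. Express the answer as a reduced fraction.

[BWN]:[ABZ] = 7/3

Choose coordinates N = (0, 0), Z = (1, 0), W = (0, 1), J = (2, -3).
1. B lies on line JW with JB:BW = -3:5 ⇒ B = (5, -9)
2. A lies on line WB with WA:AB = 4:3 ⇒ A = (20/7, -33/7)
2·[BWN] = 5, 2·[ABZ] = 15/7
[BWN]:[ABZ] = 5:15/7 = 7/3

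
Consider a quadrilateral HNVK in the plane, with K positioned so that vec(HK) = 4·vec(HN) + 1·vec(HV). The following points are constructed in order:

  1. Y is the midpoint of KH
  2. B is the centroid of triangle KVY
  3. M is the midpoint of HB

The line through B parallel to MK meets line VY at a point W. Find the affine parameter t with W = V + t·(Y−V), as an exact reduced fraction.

Assign H = (0, 0), N = (1, 0), V = (0, 1), K = (4, 1) — the answer is frame-independent, so this choice is without loss of generality.
1. Y is the midpoint of KH ⇒ Y = (2, 1/2)
2. B is the centroid of triangle KVY ⇒ B = (2, 5/6)
3. M is the midpoint of HB ⇒ M = (1, 5/12)
through B parallel to MK: direction (3, 7/12); meets VY at W = (5/4, 11/16)
W = V + t·(Y−V) with t = 5/8

t = 5/8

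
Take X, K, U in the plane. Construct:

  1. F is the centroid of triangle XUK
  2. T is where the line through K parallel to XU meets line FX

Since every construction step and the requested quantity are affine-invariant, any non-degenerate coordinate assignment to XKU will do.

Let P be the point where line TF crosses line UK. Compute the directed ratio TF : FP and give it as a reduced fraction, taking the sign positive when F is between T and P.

TF:FP = -4

Work in coordinates with X = (0, 0), K = (1, 0), U = (0, 1).
1. F is the centroid of triangle XUK ⇒ F = (1/3, 1/3)
2. T is where the line through K parallel to XU meets line FX ⇒ T = (1, 1)
line TF meets UK at P = (1/2, 1/2)
F = T + t·(P−T) with t = 4/3, so TF:FP = 4/3:-1/3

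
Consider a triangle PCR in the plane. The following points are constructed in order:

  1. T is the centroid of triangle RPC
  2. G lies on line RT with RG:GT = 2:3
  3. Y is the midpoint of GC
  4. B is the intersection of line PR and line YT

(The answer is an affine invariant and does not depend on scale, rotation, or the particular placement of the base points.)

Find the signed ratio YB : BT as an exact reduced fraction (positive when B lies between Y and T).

YB:BT = -17/10

Choose coordinates P = (0, 0), C = (1, 0), R = (0, 1).
1. T is the centroid of triangle RPC ⇒ T = (1/3, 1/3)
2. G lies on line RT with RG:GT = 2:3 ⇒ G = (2/15, 11/15)
3. Y is the midpoint of GC ⇒ Y = (17/30, 11/30)
4. B is the intersection of line PR and line YT ⇒ B = (0, 2/7)
B = Y + t·(T−Y) with t = 17/7, so YB:BT = t:(1−t) = 17/7:-10/7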